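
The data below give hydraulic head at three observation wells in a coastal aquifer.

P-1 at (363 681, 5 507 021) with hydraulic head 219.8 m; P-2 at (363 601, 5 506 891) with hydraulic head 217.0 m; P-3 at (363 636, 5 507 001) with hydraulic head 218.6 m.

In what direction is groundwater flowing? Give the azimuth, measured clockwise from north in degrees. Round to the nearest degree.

253°

Differences from P-1: to P-2 (Δx, Δy, Δh) = (-80, -130, -2.8); to P-3 = (-45, -20, -1.2).
Determinant of the coordinate differences = (-80)·(-20) − (-45)·(-130) = -4250.
∂h/∂x = [(-2.8)·(-20) − (-1.2)·(-130)] / -4250 = +0.02353
∂h/∂y = [(-80)·(-1.2) − (-45)·(-2.8)] / -4250 = +0.007059
Flow direction (−∇h) has components (-0.02353 E, -0.007059 N).
Azimuth = atan2(E, N) = atan2(-0.02353, -0.007059) = 253.3° ≈ 253°.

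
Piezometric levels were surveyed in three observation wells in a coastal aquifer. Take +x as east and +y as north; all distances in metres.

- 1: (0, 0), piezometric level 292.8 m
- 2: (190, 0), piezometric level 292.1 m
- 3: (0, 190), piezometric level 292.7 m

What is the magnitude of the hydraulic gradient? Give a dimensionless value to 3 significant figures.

∂h/∂x = (292.1 − 292.8) / (190 − 0) = -0.003684
∂h/∂y = (292.7 − 292.8) / (190 − 0) = -0.0005263
|∇h| = √(-0.003684² + -0.0005263²) = 0.003721

0.00372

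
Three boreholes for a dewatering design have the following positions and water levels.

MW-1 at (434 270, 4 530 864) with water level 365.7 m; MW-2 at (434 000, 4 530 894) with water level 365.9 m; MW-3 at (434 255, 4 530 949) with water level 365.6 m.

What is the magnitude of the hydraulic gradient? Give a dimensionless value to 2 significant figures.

0.0016

Differences from MW-1: to MW-2 (Δx, Δy, Δh) = (-270, 30, +0.2); to MW-3 = (-15, 85, -0.1).
Solve a·Δx + b·Δy = Δh: det = (-270)·85 − (-15)·30 = -22500.
∂h/∂x = [(+0.2)·85 − (-0.1)·30] / -22500 = -0.0008889
∂h/∂y = [(-270)·(-0.1) − (-15)·(+0.2)] / -22500 = -0.001333
|∇h| = √(-0.0008889² + -0.001333²) = 0.001602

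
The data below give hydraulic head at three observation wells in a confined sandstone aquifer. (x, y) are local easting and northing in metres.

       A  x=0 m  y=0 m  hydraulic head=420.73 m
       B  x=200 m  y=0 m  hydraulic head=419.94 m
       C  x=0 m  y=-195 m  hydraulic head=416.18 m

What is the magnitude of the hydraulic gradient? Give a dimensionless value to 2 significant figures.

0.024

∂h/∂x = (419.94 − 420.73) / (200 − 0) = -0.003950
∂h/∂y = (416.18 − 420.73) / (-195 − 0) = +0.02333
|∇h| = √(-0.003950² + 0.02333²) = 0.02366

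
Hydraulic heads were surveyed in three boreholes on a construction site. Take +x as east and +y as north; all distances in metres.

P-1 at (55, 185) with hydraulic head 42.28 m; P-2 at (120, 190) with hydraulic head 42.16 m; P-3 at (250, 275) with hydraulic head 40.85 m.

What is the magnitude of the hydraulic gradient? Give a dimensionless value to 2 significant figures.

0.014

Differences from P-1: to P-2 (Δx, Δy, Δh) = (65, 5, -0.12); to P-3 = (195, 90, -1.43).
Determinant of the coordinate differences = 65·90 − 195·5 = 4875.
∂h/∂x = [(-0.12)·90 − (-1.43)·5] / 4875 = -0.0007487
∂h/∂y = [65·(-1.43) − 195·(-0.12)] / 4875 = -0.01427
|∇h| = √(-0.0007487² + -0.01427²) = 0.01429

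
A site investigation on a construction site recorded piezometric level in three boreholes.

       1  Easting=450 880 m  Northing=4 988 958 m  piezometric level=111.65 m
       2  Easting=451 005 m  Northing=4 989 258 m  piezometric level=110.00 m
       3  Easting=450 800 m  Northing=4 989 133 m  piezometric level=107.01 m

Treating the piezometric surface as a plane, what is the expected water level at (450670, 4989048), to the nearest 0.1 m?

105.2 m

Three-point gradient (reference 1): Δ to 2 = (125, 300, -1.65), Δ to 3 = (-80, 175, -4.64).
∂h/∂x = +0.02405, ∂h/∂y = -0.01552 (det = 45875).
h(450670, 4989048) = 111.65 + (+0.02405)·(-210) + (-0.01552)·(90) = 111.65 -5.050 -1.397 = 105.203 m.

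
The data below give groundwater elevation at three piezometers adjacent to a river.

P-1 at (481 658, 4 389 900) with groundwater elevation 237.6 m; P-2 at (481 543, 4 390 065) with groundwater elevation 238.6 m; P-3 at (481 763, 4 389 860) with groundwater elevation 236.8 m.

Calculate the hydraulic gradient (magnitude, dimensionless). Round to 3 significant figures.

0.00730

With h = a·x + b·y + c and P-1 as origin, the differences give:
  (-115)·a + 165·b = +1.0
  105·a + (-40)·b = -0.8
Eliminate b (×(-40) and ×165, subtract): -12725·a = 92.00 → a = ∂h/∂x = -0.007230
Back-substitute: b = ∂h/∂y = +0.001022.
|∇h| = √(-0.007230² + 0.001022²) = 0.007302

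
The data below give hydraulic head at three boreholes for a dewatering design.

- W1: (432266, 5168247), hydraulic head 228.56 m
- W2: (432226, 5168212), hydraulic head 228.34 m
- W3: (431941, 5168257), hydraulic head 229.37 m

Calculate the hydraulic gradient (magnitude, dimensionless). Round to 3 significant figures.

Taking W1 as reference: W2−W1 = (-40, -35, -0.22); W3−W1 = (-325, 10, +0.81).
Determinant of the coordinate differences = (-40)·10 − (-325)·(-35) = -11775.
∂h/∂x = [(-0.22)·10 − (+0.81)·(-35)] / -11775 = -0.002221
∂h/∂y = [(-40)·(+0.81) − (-325)·(-0.22)] / -11775 = +0.008824
|∇h| = √(-0.002221² + 0.008824²) = 0.009099

0.00910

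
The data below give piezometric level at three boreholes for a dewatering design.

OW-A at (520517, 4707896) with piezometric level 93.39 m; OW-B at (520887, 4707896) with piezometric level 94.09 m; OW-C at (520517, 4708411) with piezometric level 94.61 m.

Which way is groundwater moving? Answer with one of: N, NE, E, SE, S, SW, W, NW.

SW

∂h/∂x = (94.09 − 93.39) / (520887 − 520517) = +0.001892
∂h/∂y = (94.61 − 93.39) / (4708411 − 4707896) = +0.002369
Flow = −∇h = (-0.001892 east, -0.002369 north), which points southwest.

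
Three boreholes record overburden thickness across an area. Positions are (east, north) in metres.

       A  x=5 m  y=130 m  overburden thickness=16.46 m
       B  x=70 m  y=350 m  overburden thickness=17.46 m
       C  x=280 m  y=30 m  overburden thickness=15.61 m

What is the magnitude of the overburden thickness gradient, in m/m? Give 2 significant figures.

0.0051 m/m

With d = a·x + b·y + c and A as origin, the differences give:
  65·a + 220·b = +1.00
  275·a + (-100)·b = -0.85
Eliminate b (×(-100) and ×220, subtract): -67000·a = 87.000 → a = ∂d/∂x = -0.001299
Back-substitute: b = ∂d/∂y = +0.004929.
|∇f| = √(-0.001299² + 0.004929²) = 0.005097 m/m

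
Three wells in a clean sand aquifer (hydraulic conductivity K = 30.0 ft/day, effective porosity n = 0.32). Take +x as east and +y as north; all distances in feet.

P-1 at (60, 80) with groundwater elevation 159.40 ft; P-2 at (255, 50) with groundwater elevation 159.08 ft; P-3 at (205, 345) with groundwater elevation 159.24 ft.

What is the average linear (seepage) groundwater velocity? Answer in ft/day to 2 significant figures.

Differences from P-1: to P-2 (Δx, Δy, Δh) = (195, -30, -0.32); to P-3 = (145, 265, -0.16).
Solve a·Δx + b·Δy = Δh: det = 195·265 − 145·(-30) = 56025.
∂h/∂x = [(-0.32)·265 − (-0.16)·(-30)] / 56025 = -0.001599
∂h/∂y = [195·(-0.16) − 145·(-0.32)] / 56025 = +0.0002713
|∇h| = √(-0.001599² + 0.0002713²) = 0.001622
Seepage velocity v = K·i/n = 30.0 × 0.001622 / 0.32 = 0.1521 ft/day.

0.15 ft/day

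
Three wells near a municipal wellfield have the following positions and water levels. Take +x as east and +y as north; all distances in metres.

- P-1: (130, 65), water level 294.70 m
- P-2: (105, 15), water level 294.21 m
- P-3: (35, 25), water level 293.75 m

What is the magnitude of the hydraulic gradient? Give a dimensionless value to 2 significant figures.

Differences from P-1: to P-2 (Δx, Δy, Δh) = (-25, -50, -0.49); to P-3 = (-95, -40, -0.95).
Solve a·Δx + b·Δy = Δh: det = (-25)·(-40) − (-95)·(-50) = -3750.
∂h/∂x = [(-0.49)·(-40) − (-0.95)·(-50)] / -3750 = +0.007440
∂h/∂y = [(-25)·(-0.95) − (-95)·(-0.49)] / -3750 = +0.006080
|∇h| = √(0.007440² + 0.006080²) = 0.009608

0.0096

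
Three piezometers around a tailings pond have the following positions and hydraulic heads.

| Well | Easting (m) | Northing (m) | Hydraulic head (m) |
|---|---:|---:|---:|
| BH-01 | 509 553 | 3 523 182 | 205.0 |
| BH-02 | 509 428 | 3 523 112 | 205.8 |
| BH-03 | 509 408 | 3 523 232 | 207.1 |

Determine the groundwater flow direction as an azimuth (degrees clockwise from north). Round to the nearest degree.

Three-point gradient (reference BH-01): Δ to BH-02 = (-125, -70, +0.8), Δ to BH-03 = (-145, 50, +2.1).
∂h/∂x = -0.01140, ∂h/∂y = +0.008933 (det = -16400).
Flow direction (−∇h) has components (+0.01140 E, -0.008933 N).
Azimuth = atan2(E, N) = atan2(+0.01140, -0.008933) = 128.1° ≈ 128°.

128°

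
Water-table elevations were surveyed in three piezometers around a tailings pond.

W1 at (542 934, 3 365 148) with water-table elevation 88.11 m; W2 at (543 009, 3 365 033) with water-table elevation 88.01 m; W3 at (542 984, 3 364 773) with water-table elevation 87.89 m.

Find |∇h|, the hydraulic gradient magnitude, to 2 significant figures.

0.00075

Taking W1 as reference: W2−W1 = (75, -115, -0.10); W3−W1 = (50, -375, -0.22).
Determinant of the coordinate differences = 75·(-375) − 50·(-115) = -22375.
∂h/∂x = [(-0.10)·(-375) − (-0.22)·(-115)] / -22375 = -0.0005453
∂h/∂y = [75·(-0.22) − 50·(-0.10)] / -22375 = +0.0005140
|∇h| = √(-0.0005453² + 0.0005140²) = 0.0007494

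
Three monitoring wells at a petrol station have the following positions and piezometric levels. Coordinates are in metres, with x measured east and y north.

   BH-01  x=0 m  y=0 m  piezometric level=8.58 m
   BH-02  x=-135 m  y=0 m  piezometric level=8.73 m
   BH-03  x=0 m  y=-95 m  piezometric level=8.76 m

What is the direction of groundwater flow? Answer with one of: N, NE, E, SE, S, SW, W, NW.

NE

∂h/∂x = (8.73 − 8.58) / (-135 − 0) = -0.001111
∂h/∂y = (8.76 − 8.58) / (-95 − 0) = -0.001895
Flow = −∇h = (+0.001111 east, +0.001895 north), which points northeast.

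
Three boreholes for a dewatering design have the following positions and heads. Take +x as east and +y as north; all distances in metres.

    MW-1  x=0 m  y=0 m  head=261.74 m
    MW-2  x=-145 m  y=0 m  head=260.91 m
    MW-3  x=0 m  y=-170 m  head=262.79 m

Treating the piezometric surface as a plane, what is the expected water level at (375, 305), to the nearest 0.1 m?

∂h/∂x = (260.91 − 261.74) / (-145 − 0) = +0.005724
∂h/∂y = (262.79 − 261.74) / (-170 − 0) = -0.006176
h(375, 305) = 261.74 + (+0.005724)·(375) + (-0.006176)·(305) = 261.74 +2.147 -1.884 = 262.003 m.

262.0 m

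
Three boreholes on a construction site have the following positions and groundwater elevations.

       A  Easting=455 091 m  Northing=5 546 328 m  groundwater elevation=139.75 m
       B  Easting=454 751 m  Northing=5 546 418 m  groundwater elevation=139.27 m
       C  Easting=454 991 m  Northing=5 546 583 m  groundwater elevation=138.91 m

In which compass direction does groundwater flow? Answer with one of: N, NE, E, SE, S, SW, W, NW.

With h = a·x + b·y + c and A as origin, the differences give:
  (-340)·a + 90·b = -0.48
  (-100)·a + 255·b = -0.84
Eliminate b (×255 and ×90, subtract): -77700·a = -46.800 → a = ∂h/∂x = +0.0006023
Back-substitute: b = ∂h/∂y = -0.003058.
Flow = −∇h = (-0.0006023 east, +0.003058 north), which points north.

N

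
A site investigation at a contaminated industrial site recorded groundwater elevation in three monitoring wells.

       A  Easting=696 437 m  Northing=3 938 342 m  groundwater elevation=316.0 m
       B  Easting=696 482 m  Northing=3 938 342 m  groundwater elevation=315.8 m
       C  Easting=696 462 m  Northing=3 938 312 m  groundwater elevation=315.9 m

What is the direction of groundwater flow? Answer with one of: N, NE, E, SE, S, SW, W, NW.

With h = a·x + b·y + c and A as origin, the differences give:
  45·a + 0·b = -0.2
  25·a + (-30)·b = -0.1
Eliminate b (×(-30) and ×0, subtract): -1350·a = 6.00 → a = ∂h/∂x = -0.004444
Back-substitute: b = ∂h/∂y = -0.0003704.
Flow = −∇h = (+0.004444 east, +0.0003704 north), which points east.

E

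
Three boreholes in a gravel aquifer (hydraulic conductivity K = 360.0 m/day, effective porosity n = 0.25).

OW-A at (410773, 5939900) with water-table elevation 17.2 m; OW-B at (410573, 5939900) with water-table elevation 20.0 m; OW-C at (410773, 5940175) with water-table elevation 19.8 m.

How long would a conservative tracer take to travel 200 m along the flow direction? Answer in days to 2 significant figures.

∂h/∂x = (20.0 − 17.2) / (410573 − 410773) = -0.01400
∂h/∂y = (19.8 − 17.2) / (5940175 − 5939900) = +0.009455
|∇h| = √(-0.01400² + 0.009455²) = 0.01689
Seepage velocity v = K·i/n = 360.0 × 0.01689 / 0.25 = 24.32 m/day.
t = 200 / 24.32 = 8.224 days.

8.2 days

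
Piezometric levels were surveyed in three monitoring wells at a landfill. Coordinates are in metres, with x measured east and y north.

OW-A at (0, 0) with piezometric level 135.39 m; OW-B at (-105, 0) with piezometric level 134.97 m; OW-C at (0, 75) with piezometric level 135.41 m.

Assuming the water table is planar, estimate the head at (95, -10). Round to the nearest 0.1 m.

∂h/∂x = (134.97 − 135.39) / (-105 − 0) = +0.004000
∂h/∂y = (135.41 − 135.39) / (75 − 0) = +0.0002667
h(95, -10) = 135.39 + (+0.004000)·(95) + (+0.0002667)·(-10) = 135.39 +0.380 -0.003 = 135.767 m.

135.8 m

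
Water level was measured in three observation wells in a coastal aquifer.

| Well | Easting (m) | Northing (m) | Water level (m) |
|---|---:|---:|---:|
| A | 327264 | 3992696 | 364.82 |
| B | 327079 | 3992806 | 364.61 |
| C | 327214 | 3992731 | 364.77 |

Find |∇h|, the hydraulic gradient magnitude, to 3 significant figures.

Differences from A: to B (Δx, Δy, Δh) = (-185, 110, -0.21); to C = (-50, 35, -0.05).
Solve a·Δx + b·Δy = Δh: det = (-185)·35 − (-50)·110 = -975.
∂h/∂x = [(-0.21)·35 − (-0.05)·110] / -975 = +0.001897
∂h/∂y = [(-185)·(-0.05) − (-50)·(-0.21)] / -975 = +0.001282
|∇h| = √(0.001897² + 0.001282²) = 0.00229

0.00229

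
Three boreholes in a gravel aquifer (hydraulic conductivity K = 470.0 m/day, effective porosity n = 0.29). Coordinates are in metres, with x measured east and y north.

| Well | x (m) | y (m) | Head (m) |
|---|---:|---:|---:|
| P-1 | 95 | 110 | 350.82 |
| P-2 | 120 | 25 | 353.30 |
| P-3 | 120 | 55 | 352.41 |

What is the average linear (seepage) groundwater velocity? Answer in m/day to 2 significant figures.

48 m/day

With h = a·x + b·y + c and P-1 as origin, the differences give:
  25·a + (-85)·b = +2.48
  25·a + (-55)·b = +1.59
Eliminate b (×(-55) and ×(-85), subtract): 750·a = -1.250 → a = ∂h/∂x = -0.001667
Back-substitute: b = ∂h/∂y = -0.02967.
|∇h| = √(-0.001667² + -0.02967²) = 0.02972
Seepage velocity v = K·i/n = 470.0 × 0.02972 / 0.29 = 48.17 m/day.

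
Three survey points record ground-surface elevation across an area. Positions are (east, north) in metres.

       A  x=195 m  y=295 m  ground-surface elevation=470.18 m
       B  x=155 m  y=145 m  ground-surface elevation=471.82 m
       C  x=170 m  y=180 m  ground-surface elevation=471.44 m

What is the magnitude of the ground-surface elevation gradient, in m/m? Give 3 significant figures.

0.0111 m/m

Taking A as reference: B−A = (-40, -150, +1.64); C−A = (-25, -115, +1.26).
Solve a·Δx + b·Δy = Δz: det = (-40)·(-115) − (-25)·(-150) = 850.
∂z/∂x = [(+1.64)·(-115) − (+1.26)·(-150)] / 850 = +0.0004706
∂z/∂y = [(-40)·(+1.26) − (-25)·(+1.64)] / 850 = -0.01106
|∇f| = √(0.0004706² + -0.01106²) = 0.01107 m/m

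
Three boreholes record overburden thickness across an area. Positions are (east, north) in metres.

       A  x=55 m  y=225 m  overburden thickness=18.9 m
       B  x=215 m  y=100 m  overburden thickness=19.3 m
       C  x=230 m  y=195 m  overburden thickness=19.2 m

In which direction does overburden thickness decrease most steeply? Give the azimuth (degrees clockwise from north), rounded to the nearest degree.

311°

Taking A as reference: B−A = (160, -125, +0.4); C−A = (175, -30, +0.3).
Determinant of the coordinate differences = 160·(-30) − 175·(-125) = 17075.
∂d/∂x = [(+0.4)·(-30) − (+0.3)·(-125)] / 17075 = +0.001493
∂d/∂y = [160·(+0.3) − 175·(+0.4)] / 17075 = -0.001288
Steepest decrease is along −∇f: components (-0.001493 E, +0.001288 N).
Azimuth = atan2(-0.001493, +0.001288) = 310.8° ≈ 311°.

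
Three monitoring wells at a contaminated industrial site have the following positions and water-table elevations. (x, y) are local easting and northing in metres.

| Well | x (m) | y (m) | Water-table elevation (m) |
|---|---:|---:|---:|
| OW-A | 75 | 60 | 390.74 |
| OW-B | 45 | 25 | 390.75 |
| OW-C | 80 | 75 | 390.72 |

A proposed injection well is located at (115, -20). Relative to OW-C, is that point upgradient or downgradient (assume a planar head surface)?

upgradient

Taking OW-A as reference: OW-B−OW-A = (-30, -35, +0.01); OW-C−OW-A = (5, 15, -0.02).
Solve a·Δx + b·Δy = Δh: det = (-30)·15 − 5·(-35) = -275.
∂h/∂x = [(+0.01)·15 − (-0.02)·(-35)] / -275 = +0.002000
∂h/∂y = [(-30)·(-0.02) − 5·(+0.01)] / -275 = -0.002000
Head at (115, -20) = 390.74 + (+0.002000)·(40) + (-0.002000)·(-80) = 390.98 m.
That is higher than the 390.72 m at OW-C, so the point is upgradient.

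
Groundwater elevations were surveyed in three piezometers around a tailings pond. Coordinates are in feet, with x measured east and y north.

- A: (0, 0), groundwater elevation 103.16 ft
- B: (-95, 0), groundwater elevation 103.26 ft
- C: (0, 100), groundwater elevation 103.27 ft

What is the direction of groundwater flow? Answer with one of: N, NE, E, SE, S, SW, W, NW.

SE

∂h/∂x = (103.26 − 103.16) / (-95 − 0) = -0.001053
∂h/∂y = (103.27 − 103.16) / (100 − 0) = +0.001100
Flow = −∇h = (+0.001053 east, -0.001100 north), which points southeast.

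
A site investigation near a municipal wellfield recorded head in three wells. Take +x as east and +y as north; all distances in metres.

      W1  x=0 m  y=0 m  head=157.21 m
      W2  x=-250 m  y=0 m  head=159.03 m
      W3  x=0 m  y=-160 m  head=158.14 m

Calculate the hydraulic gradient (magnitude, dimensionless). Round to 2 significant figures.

∂h/∂x = (159.03 − 157.21) / (-250 − 0) = -0.007280
∂h/∂y = (158.14 − 157.21) / (-160 − 0) = -0.005812
|∇h| = √(-0.007280² + -0.005812²) = 0.009315

0.0093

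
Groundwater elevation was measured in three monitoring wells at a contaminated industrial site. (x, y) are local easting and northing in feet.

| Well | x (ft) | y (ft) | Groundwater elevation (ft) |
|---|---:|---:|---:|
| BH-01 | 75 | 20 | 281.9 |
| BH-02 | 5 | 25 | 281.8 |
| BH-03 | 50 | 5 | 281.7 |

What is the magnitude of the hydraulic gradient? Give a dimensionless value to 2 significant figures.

Three-point gradient (reference BH-01): Δ to BH-02 = (-70, 5, -0.1), Δ to BH-03 = (-25, -15, -0.2).
∂h/∂x = +0.002128, ∂h/∂y = +0.009787 (det = 1175).
|∇h| = √(0.002128² + 0.009787²) = 0.01002

0.010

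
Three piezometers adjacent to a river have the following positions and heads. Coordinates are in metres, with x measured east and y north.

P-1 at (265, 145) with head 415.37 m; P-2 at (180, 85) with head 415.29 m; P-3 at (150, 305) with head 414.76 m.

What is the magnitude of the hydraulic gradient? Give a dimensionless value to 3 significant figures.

0.00318

Three-point gradient (reference P-1): Δ to P-2 = (-85, -60, -0.08), Δ to P-3 = (-115, 160, -0.61).
∂h/∂x = +0.002410, ∂h/∂y = -0.002080 (det = -20500).
|∇h| = √(0.002410² + -0.002080²) = 0.003183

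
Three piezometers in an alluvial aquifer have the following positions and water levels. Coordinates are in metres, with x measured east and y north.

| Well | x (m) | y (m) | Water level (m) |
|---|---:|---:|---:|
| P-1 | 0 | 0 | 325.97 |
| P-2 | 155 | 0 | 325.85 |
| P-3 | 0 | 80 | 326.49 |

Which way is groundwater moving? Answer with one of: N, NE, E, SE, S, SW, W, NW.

∂h/∂x = (325.85 − 325.97) / (155 − 0) = -0.0007742
∂h/∂y = (326.49 − 325.97) / (80 − 0) = +0.006500
Flow = −∇h = (+0.0007742 east, -0.006500 north), which points south.

S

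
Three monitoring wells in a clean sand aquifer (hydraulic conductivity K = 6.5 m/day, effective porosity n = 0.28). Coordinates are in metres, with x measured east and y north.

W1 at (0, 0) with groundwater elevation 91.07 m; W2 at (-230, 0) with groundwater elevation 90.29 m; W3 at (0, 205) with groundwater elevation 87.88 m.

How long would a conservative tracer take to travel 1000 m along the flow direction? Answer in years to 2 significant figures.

∂h/∂x = (90.29 − 91.07) / (-230 − 0) = +0.003391
∂h/∂y = (87.88 − 91.07) / (205 − 0) = -0.01556
|∇h| = √(0.003391² + -0.01556²) = 0.01593
Seepage velocity v = K·i/n = 6.5 × 0.01593 / 0.28 = 0.3698 m/day.
t = 1000 / 0.3698 = 2704 days = 7.4 years.

7.4 years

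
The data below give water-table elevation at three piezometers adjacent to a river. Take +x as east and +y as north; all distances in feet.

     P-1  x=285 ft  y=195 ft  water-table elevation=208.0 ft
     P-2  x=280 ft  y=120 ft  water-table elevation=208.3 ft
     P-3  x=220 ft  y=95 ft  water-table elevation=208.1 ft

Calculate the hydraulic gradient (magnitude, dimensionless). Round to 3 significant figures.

With h = a·x + b·y + c and P-1 as origin, the differences give:
  (-5)·a + (-75)·b = +0.3
  (-65)·a + (-100)·b = +0.1
Eliminate b (×(-100) and ×(-75), subtract): -4375·a = -22.50 → a = ∂h/∂x = +0.005143
Back-substitute: b = ∂h/∂y = -0.004343.
|∇h| = √(0.005143² + -0.004343²) = 0.006731

0.00673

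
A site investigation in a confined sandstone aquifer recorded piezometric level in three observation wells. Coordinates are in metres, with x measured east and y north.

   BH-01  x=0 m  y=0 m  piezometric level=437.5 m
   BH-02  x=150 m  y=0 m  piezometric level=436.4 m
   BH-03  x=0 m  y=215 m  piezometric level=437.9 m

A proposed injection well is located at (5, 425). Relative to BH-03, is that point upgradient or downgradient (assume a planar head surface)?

upgradient

∂h/∂x = (436.4 − 437.5) / (150 − 0) = -0.007333
∂h/∂y = (437.9 − 437.5) / (215 − 0) = +0.001860
Head at (5, 425) = 437.5 + (-0.007333)·(5) + (+0.001860)·(425) = 438.25 m.
That is higher than the 437.9 m at BH-03, so the point is upgradient.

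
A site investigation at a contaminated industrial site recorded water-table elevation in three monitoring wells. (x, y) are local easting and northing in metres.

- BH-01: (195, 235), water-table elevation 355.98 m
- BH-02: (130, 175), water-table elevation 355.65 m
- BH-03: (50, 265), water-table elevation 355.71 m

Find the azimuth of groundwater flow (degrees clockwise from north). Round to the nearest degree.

Three-point gradient (reference BH-01): Δ to BH-02 = (-65, -60, -0.33), Δ to BH-03 = (-145, 30, -0.27).
∂h/∂x = +0.002451, ∂h/∂y = +0.002845 (det = -10650).
Flow direction (−∇h) has components (-0.002451 E, -0.002845 N).
Azimuth = atan2(E, N) = atan2(-0.002451, -0.002845) = 220.7° ≈ 221°.

221°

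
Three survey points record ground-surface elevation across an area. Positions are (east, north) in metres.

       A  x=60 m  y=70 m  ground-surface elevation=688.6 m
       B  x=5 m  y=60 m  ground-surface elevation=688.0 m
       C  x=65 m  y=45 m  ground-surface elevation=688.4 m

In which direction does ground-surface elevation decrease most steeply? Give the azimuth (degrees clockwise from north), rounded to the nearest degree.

223°

With z = a·x + b·y + c and A as origin, the differences give:
  (-55)·a + (-10)·b = -0.6
  5·a + (-25)·b = -0.2
Eliminate b (×(-25) and ×(-10), subtract): 1425·a = 13.00 → a = ∂z/∂x = +0.009123
Back-substitute: b = ∂z/∂y = +0.009825.
Steepest decrease is along −∇f: components (-0.009123 E, -0.009825 N).
Azimuth = atan2(-0.009123, -0.009825) = 222.9° ≈ 223°.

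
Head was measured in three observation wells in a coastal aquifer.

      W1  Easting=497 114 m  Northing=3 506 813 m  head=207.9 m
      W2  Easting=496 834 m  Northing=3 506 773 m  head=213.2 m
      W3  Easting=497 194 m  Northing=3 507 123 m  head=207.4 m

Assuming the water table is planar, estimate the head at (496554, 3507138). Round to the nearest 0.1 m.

219.9 m

Differences from W1: to W2 (Δx, Δy, Δh) = (-280, -40, +5.3); to W3 = (80, 310, -0.5).
Solve a·Δx + b·Δy = Δh: det = (-280)·310 − 80·(-40) = -83600.
∂h/∂x = [(+5.3)·310 − (-0.5)·(-40)] / -83600 = -0.01941
∂h/∂y = [(-280)·(-0.5) − 80·(+5.3)] / -83600 = +0.003397
h(496554, 3507138) = 207.9 + (-0.01941)·(-560) + (+0.003397)·(325) = 207.9 +10.872 +1.104 = 219.876 m.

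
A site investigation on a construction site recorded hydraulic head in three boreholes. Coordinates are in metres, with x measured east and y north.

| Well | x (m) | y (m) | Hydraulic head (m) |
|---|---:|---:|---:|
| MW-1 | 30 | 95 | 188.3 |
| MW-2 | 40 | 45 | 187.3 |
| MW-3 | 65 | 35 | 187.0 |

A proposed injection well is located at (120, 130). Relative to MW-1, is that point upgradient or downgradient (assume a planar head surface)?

Three-point gradient (reference MW-1): Δ to MW-2 = (10, -50, -1.0), Δ to MW-3 = (35, -60, -1.3).
∂h/∂x = -0.004348, ∂h/∂y = +0.01913 (det = 1150).
Head at (120, 130) = 188.3 + (-0.004348)·(90) + (+0.01913)·(35) = 188.58 m.
That is higher than the 188.3 m at MW-1, so the point is upgradient.

upgradient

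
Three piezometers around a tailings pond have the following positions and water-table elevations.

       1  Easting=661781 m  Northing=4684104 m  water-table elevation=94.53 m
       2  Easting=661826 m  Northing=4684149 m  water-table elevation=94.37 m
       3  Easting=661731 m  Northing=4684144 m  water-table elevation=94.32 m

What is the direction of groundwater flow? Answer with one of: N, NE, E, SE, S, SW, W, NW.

N

Differences from 1: to 2 (Δx, Δy, Δh) = (45, 45, -0.16); to 3 = (-50, 40, -0.21).
Solve a·Δx + b·Δy = Δh: det = 45·40 − (-50)·45 = 4050.
∂h/∂x = [(-0.16)·40 − (-0.21)·45] / 4050 = +0.0007531
∂h/∂y = [45·(-0.21) − (-50)·(-0.16)] / 4050 = -0.004309
Flow = −∇h = (-0.0007531 east, +0.004309 north), which points north.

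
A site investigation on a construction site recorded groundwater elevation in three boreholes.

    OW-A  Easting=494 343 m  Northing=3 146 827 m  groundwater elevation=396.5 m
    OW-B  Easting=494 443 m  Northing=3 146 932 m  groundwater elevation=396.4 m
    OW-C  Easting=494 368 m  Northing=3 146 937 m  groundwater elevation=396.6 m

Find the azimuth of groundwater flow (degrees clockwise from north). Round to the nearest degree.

120°

With h = a·x + b·y + c and OW-A as origin, the differences give:
  100·a + 105·b = -0.1
  25·a + 110·b = +0.1
Eliminate b (×110 and ×105, subtract): 8375·a = -21.50 → a = ∂h/∂x = -0.002567
Back-substitute: b = ∂h/∂y = +0.001493.
Flow direction (−∇h) has components (+0.002567 E, -0.001493 N).
Azimuth = atan2(E, N) = atan2(+0.002567, -0.001493) = 120.2° ≈ 120°.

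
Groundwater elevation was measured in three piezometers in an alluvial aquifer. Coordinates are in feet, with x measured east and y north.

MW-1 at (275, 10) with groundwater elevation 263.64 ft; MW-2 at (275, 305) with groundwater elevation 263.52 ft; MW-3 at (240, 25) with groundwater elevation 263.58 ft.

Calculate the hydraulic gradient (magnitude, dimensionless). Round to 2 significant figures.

Taking MW-1 as reference: MW-2−MW-1 = (0, 295, -0.12); MW-3−MW-1 = (-35, 15, -0.06).
Solve a·Δx + b·Δy = Δh: det = 0·15 − (-35)·295 = 10325.
∂h/∂x = [(-0.12)·15 − (-0.06)·295] / 10325 = +0.001540
∂h/∂y = [0·(-0.06) − (-35)·(-0.12)] / 10325 = -0.0004068
|∇h| = √(0.001540² + -0.0004068²) = 0.001593

0.0016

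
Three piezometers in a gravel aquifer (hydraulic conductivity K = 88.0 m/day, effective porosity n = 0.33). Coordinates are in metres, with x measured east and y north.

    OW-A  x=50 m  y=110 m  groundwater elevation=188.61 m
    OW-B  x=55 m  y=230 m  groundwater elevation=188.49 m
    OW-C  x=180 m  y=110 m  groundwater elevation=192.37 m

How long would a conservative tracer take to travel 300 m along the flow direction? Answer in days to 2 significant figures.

39 days

Differences from OW-A: to OW-B (Δx, Δy, Δh) = (5, 120, -0.12); to OW-C = (130, 0, +3.76).
Determinant of the coordinate differences = 5·0 − 130·120 = -15600.
∂h/∂x = [(-0.12)·0 − (+3.76)·120] / -15600 = +0.02892
∂h/∂y = [5·(+3.76) − 130·(-0.12)] / -15600 = -0.002205
|∇h| = √(0.02892² + -0.002205²) = 0.029
Seepage velocity v = K·i/n = 88.0 × 0.029 / 0.33 = 7.733 m/day.
t = 300 / 7.733 = 38.79 days.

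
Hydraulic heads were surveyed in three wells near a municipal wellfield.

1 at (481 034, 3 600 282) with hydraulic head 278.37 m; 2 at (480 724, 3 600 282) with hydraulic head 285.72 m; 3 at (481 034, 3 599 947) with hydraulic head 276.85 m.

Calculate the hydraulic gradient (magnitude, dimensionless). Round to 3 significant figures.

0.0241

∂h/∂x = (285.72 − 278.37) / (480724 − 481034) = -0.02371
∂h/∂y = (276.85 − 278.37) / (3599947 − 3600282) = +0.004537
|∇h| = √(-0.02371² + 0.004537²) = 0.02414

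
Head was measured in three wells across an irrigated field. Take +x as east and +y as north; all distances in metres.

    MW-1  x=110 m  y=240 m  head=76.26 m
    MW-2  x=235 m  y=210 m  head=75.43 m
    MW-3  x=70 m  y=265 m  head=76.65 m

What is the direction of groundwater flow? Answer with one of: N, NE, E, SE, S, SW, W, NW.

Taking MW-1 as reference: MW-2−MW-1 = (125, -30, -0.83); MW-3−MW-1 = (-40, 25, +0.39).
Solve a·Δx + b·Δy = Δh: det = 125·25 − (-40)·(-30) = 1925.
∂h/∂x = [(-0.83)·25 − (+0.39)·(-30)] / 1925 = -0.004701
∂h/∂y = [125·(+0.39) − (-40)·(-0.83)] / 1925 = +0.008078
Flow = −∇h = (+0.004701 east, -0.008078 north), which points southeast.

SE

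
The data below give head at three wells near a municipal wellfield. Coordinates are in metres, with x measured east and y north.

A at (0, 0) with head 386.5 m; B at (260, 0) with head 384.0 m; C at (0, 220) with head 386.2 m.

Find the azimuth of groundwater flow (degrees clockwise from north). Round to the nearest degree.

∂h/∂x = (384.0 − 386.5) / (260 − 0) = -0.009615
∂h/∂y = (386.2 − 386.5) / (220 − 0) = -0.001364
Flow direction (−∇h) has components (+0.009615 E, +0.001364 N).
Azimuth = atan2(E, N) = atan2(+0.009615, +0.001364) = 81.9° ≈ 082°.

082°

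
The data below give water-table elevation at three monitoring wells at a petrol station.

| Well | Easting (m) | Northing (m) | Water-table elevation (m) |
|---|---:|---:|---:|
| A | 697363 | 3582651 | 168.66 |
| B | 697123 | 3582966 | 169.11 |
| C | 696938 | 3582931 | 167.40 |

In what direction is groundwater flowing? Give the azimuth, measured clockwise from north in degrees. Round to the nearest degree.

With h = a·x + b·y + c and A as origin, the differences give:
  (-240)·a + 315·b = +0.45
  (-425)·a + 280·b = -1.26
Eliminate b (×280 and ×315, subtract): 66675·a = 522.900 → a = ∂h/∂x = +0.007843
Back-substitute: b = ∂h/∂y = +0.007404.
Flow direction (−∇h) has components (-0.007843 E, -0.007404 N).
Azimuth = atan2(E, N) = atan2(-0.007843, -0.007404) = 226.6° ≈ 227°.

227°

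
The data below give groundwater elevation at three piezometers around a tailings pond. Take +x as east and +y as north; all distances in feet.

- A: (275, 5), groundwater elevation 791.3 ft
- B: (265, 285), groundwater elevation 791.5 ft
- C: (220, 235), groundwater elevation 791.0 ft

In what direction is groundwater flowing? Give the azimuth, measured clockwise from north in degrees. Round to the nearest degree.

Three-point gradient (reference A): Δ to B = (-10, 280, +0.2), Δ to C = (-55, 230, -0.3).
∂h/∂x = +0.009924, ∂h/∂y = +0.001069 (det = 13100).
Flow direction (−∇h) has components (-0.009924 E, -0.001069 N).
Azimuth = atan2(E, N) = atan2(-0.009924, -0.001069) = 263.9° ≈ 264°.

264°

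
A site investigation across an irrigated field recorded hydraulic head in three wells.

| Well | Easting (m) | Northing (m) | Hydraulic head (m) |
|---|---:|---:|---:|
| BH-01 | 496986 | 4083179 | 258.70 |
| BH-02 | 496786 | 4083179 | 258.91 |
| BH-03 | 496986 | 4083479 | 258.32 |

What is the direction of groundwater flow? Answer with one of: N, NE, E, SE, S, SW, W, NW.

∂h/∂x = (258.91 − 258.70) / (496786 − 496986) = -0.001050
∂h/∂y = (258.32 − 258.70) / (4083479 − 4083179) = -0.001267
Flow = −∇h = (+0.001050 east, +0.001267 north), which points northeast.

NE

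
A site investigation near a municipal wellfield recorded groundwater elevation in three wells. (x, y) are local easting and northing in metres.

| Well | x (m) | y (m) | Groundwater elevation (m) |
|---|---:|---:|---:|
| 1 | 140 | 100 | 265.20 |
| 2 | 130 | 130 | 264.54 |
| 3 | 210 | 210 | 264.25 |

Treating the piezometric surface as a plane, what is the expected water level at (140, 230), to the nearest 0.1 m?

262.9 m

With h = a·x + b·y + c and 1 as origin, the differences give:
  (-10)·a + 30·b = -0.66
  70·a + 110·b = -0.95
Eliminate b (×110 and ×30, subtract): -3200·a = -44.100 → a = ∂h/∂x = +0.01378
Back-substitute: b = ∂h/∂y = -0.01741.
h(140, 230) = 265.20 + (+0.01378)·(0) + (-0.01741)·(130) = 265.20 +0.000 -2.263 = 262.937 m.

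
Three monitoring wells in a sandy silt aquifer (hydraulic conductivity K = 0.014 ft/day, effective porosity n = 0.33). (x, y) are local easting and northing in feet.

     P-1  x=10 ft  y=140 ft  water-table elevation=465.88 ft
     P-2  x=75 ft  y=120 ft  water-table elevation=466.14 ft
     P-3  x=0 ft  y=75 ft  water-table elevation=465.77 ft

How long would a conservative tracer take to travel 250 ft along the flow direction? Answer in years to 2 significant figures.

Taking P-1 as reference: P-2−P-1 = (65, -20, +0.26); P-3−P-1 = (-10, -65, -0.11).
Solve a·Δx + b·Δy = Δh: det = 65·(-65) − (-10)·(-20) = -4425.
∂h/∂x = [(+0.26)·(-65) − (-0.11)·(-20)] / -4425 = +0.004316
∂h/∂y = [65·(-0.11) − (-10)·(+0.26)] / -4425 = +0.001028
|∇h| = √(0.004316² + 0.001028²) = 0.004437
Seepage velocity v = K·i/n = 0.014 × 0.004437 / 0.33 = 0.0001882 ft/day.
t = 250 / 0.0001882 = 1.328e+06 days = 3.64e+03 years.

3600 years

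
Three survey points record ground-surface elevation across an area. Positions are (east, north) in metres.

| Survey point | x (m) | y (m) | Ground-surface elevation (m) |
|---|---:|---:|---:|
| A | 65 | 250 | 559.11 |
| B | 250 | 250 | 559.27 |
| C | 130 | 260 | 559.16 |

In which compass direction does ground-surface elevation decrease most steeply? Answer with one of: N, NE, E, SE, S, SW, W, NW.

NW

With z = a·x + b·y + c and A as origin, the differences give:
  185·a + 0·b = +0.16
  65·a + 10·b = +0.05
Eliminate b (×10 and ×0, subtract): 1850·a = 1.600 → a = ∂z/∂x = +0.0008649
Back-substitute: b = ∂z/∂y = -0.0006216.
Steepest decrease is along −∇f = (-0.0008649 E, +0.0006216 N) → northwest.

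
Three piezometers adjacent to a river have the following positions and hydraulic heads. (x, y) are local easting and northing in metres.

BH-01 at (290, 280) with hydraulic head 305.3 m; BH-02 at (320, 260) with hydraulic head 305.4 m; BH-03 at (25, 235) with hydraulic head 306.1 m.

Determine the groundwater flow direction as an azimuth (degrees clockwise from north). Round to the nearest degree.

With h = a·x + b·y + c and BH-01 as origin, the differences give:
  30·a + (-20)·b = +0.1
  (-265)·a + (-45)·b = +0.8
Eliminate b (×(-45) and ×(-20), subtract): -6650·a = 11.50 → a = ∂h/∂x = -0.001729
Back-substitute: b = ∂h/∂y = -0.007594.
Flow direction (−∇h) has components (+0.001729 E, +0.007594 N).
Azimuth = atan2(E, N) = atan2(+0.001729, +0.007594) = 12.8° ≈ 013°.

013°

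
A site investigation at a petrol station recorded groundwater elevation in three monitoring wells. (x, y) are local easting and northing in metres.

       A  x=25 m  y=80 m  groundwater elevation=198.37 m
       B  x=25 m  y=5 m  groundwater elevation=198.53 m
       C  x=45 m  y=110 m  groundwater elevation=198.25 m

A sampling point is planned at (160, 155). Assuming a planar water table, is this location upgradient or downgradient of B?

downgradient

Taking A as reference: B−A = (0, -75, +0.16); C−A = (20, 30, -0.12).
Solve a·Δx + b·Δy = Δh: det = 0·30 − 20·(-75) = 1500.
∂h/∂x = [(+0.16)·30 − (-0.12)·(-75)] / 1500 = -0.002800
∂h/∂y = [0·(-0.12) − 20·(+0.16)] / 1500 = -0.002133
Head at (160, 155) = 198.37 + (-0.002800)·(135) + (-0.002133)·(75) = 197.83 m.
That is lower than the 198.53 m at B, so the point is downgradient.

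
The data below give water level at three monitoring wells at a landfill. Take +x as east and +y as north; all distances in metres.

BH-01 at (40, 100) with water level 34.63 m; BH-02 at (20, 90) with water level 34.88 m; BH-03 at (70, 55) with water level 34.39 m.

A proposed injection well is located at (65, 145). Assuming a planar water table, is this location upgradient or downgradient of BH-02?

With h = a·x + b·y + c and BH-01 as origin, the differences give:
  (-20)·a + (-10)·b = +0.25
  30·a + (-45)·b = -0.24
Eliminate b (×(-45) and ×(-10), subtract): 1200·a = -13.650 → a = ∂h/∂x = -0.01138
Back-substitute: b = ∂h/∂y = -0.002250.
Head at (65, 145) = 34.63 + (-0.01138)·(25) + (-0.002250)·(45) = 34.24 m.
That is lower than the 34.88 m at BH-02, so the point is downgradient.

downgradient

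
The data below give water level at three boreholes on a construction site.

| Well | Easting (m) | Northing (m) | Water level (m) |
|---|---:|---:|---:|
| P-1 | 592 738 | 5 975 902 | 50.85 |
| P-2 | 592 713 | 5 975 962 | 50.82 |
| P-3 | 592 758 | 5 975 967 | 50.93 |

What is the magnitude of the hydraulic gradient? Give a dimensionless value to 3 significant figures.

Differences from P-1: to P-2 (Δx, Δy, Δh) = (-25, 60, -0.03); to P-3 = (20, 65, +0.08).
Determinant of the coordinate differences = (-25)·65 − 20·60 = -2825.
∂h/∂x = [(-0.03)·65 − (+0.08)·60] / -2825 = +0.002389
∂h/∂y = [(-25)·(+0.08) − 20·(-0.03)] / -2825 = +0.0004956
|∇h| = √(0.002389² + 0.0004956²) = 0.00244

0.00244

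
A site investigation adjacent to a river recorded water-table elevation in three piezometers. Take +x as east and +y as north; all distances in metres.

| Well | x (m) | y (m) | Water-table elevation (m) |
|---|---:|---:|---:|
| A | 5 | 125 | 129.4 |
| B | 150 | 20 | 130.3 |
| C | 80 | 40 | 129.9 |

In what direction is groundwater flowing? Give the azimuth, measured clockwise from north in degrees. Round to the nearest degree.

Differences from A: to B (Δx, Δy, Δh) = (145, -105, +0.9); to C = (75, -85, +0.5).
Determinant of the coordinate differences = 145·(-85) − 75·(-105) = -4450.
∂h/∂x = [(+0.9)·(-85) − (+0.5)·(-105)] / -4450 = +0.005393
∂h/∂y = [145·(+0.5) − 75·(+0.9)] / -4450 = -0.001124
Flow direction (−∇h) has components (-0.005393 E, +0.001124 N).
Azimuth = atan2(E, N) = atan2(-0.005393, +0.001124) = 281.8° ≈ 282°.

282°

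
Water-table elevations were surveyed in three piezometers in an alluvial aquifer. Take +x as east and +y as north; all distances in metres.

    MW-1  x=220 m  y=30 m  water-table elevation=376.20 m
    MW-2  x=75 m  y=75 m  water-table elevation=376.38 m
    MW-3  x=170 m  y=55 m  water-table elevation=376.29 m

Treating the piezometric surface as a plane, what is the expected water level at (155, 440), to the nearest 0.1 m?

377.4 m

With h = a·x + b·y + c and MW-1 as origin, the differences give:
  (-145)·a + 45·b = +0.18
  (-50)·a + 25·b = +0.09
Eliminate b (×25 and ×45, subtract): -1375·a = 0.450 → a = ∂h/∂x = -0.0003273
Back-substitute: b = ∂h/∂y = +0.002945.
h(155, 440) = 376.20 + (-0.0003273)·(-65) + (+0.002945)·(410) = 376.20 +0.021 +1.208 = 377.429 m.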